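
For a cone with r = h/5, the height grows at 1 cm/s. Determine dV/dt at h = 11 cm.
121π/25 cm³/s

V = (1/3)π(h/5)²h = πh³/75
dV/dt = πh²/25 · 1
At h = 11: dV/dt = 121π/25 cm³/s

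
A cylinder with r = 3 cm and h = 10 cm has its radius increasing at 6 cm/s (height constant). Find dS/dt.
192π cm²/s

S = 2πrh + 2πr² (lateral + bases)
dS/dt = (2πh + 4πr)·dr/dt = (2π·10 + 4π·3)·6
= 192π cm²/s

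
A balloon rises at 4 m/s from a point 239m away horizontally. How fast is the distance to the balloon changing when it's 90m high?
360√65221/65221 ≈ 1.41 m/s

z² = 239² + y²
z = √(239² + 90²) = √65221
dz/dt = y/z · dy/dt = 90/√65221 · 4 = 360√65221/65221 ≈ 1.41 m/s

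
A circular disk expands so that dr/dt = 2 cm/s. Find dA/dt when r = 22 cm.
88π cm²/s

A = πr²
dA/dt = 2πr · dr/dt = 2π(22)(2) = 88π cm²/s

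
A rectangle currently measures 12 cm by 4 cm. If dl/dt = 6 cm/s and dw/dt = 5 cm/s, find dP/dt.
22 cm/s

P = 2(l + w)
dP/dt = 2(dl/dt + dw/dt) = 2(6 + 5) = 22 cm/s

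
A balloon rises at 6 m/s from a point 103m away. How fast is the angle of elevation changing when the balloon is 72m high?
0.039131 rad/s

tan(θ) = y/103
sec²(θ) · dθ/dt = (1/103) · dy/dt
dθ/dt = cos²(θ)/103 · 6 = 103/(103² + 72²) · 6
dθ/dt = 0.039131 rad/s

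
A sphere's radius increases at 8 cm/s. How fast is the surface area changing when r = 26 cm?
1664π cm²/s

S = 4πr²
dS/dt = dS/dr · dr/dt = 8πr · 8
At r = 26: dS/dt = 1664π cm²/s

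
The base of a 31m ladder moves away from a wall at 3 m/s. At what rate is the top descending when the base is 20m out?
20√561/187 ≈ 2.533 m/s

x² + y² = 31²
2x·dx/dt + 2y·dy/dt = 0
dy/dt = -x/y · dx/dt = -20/√561 · 3 = -20√561/187 m/s
The top is descending at 20√561/187 ≈ 2.533 m/s.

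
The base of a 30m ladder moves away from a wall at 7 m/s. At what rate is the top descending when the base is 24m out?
28/3 ≈ 9.333 m/s

x² + y² = 30²
2x·dx/dt + 2y·dy/dt = 0
dy/dt = -x/y · dx/dt = -24/18 · 7 = -28/3 m/s
The top is descending at 28/3 ≈ 9.333 m/s.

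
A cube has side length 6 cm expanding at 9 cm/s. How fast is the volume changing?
972 cm³/s

V = s³
dV/dt = 3s² · ds/dt = 3·6²·9 = 972 cm³/s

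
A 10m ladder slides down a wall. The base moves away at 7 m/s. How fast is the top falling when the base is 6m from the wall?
21/4 = 5.25 m/s

x² + y² = 10²
2x·dx/dt + 2y·dy/dt = 0
dy/dt = -x/y · dx/dt = -6/8 · 7 = -21/4 m/s
The top is descending at 21/4 = 5.25 m/s.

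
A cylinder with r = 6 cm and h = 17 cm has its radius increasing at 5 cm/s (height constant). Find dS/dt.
290π cm²/s

S = 2πrh + 2πr² (lateral + bases)
dS/dt = (2πh + 4πr)·dr/dt = (2π·17 + 4π·6)·5
= 290π cm²/s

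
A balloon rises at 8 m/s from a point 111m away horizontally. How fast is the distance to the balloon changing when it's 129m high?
172√3218/1609 ≈ 6.064 m/s

z² = 111² + y²
z = √(111² + 129²) = 3√3218
dz/dt = y/z · dy/dt = 129/(3√3218) · 8 = 172√3218/1609 ≈ 6.064 m/s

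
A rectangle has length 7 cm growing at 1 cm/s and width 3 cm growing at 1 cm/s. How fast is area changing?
10 cm²/s

A = lw
dA/dt = w·dl/dt + l·dw/dt = 3·1 + 7·1 = 10 cm²/s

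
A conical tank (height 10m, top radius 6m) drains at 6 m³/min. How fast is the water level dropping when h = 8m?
25/(96π) ≈ 0.08289 m/min

r/h = 6/10, so r = (3/5)h
V = (1/3)πr²h = (1/3)π((3/5)h)²h = (3/25)πh³
dV/dh = (9/25)πh²
dh/dt = (dV/dt)/(dV/dh) = -6/((9/25)π·8²) = -25/(96π) m/min
The level is dropping at 25/(96π) ≈ 0.08289 m/min.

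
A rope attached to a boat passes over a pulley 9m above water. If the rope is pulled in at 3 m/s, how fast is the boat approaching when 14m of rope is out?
42√115/115 ≈ 3.917 m/s

rope² = x² + 9²
x = √(14² - 9²) = √115
dx/dt = (rope/x) · d(rope)/dt = (14/√115) · (-3) = -42√115/115 m/s
The boat approaches at 42√115/115 ≈ 3.917 m/s.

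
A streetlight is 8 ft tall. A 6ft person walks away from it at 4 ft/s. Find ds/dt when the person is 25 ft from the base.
12 ft/s

By similar triangles: 8/(x+s) = 6/s
Solving: s = 6x/2
ds/dt = 6/2 · dx/dt = 3 · 4 = 12 ft/s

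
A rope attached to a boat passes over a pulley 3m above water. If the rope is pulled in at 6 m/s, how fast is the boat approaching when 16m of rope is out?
96√247/247 ≈ 6.108 m/s

rope² = x² + 3²
x = √(16² - 3²) = √247
dx/dt = (rope/x) · d(rope)/dt = (16/√247) · (-6) = -96√247/247 m/s
The boat approaches at 96√247/247 ≈ 6.108 m/s.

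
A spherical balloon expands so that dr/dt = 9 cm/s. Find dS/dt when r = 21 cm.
1512π cm²/s

S = 4πr²
dS/dt = dS/dr · dr/dt = 8πr · 9
At r = 21: dS/dt = 1512π cm²/s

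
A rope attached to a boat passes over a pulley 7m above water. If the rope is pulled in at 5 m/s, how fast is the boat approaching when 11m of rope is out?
55√2/12 ≈ 6.482 m/s

rope² = x² + 7²
x = √(11² - 7²) = 6√2
dx/dt = (rope/x) · d(rope)/dt = (11/(6√2)) · (-5) = -55√2/12 m/s
The boat approaches at 55√2/12 ≈ 6.482 m/s.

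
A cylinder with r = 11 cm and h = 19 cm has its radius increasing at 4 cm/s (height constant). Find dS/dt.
328π cm²/s

S = 2πrh + 2πr² (lateral + bases)
dS/dt = (2πh + 4πr)·dr/dt = (2π·19 + 4π·11)·4
= 328π cm²/s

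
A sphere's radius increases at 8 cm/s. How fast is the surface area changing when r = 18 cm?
1152π cm²/s

S = 4πr²
dS/dt = dS/dr · dr/dt = 8πr · 8
At r = 18: dS/dt = 1152π cm²/s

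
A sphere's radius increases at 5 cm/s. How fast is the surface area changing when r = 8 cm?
320π cm²/s

S = 4πr²
dS/dt = dS/dr · dr/dt = 8πr · 5
At r = 8: dS/dt = 320π cm²/s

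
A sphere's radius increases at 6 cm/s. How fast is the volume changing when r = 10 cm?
2400π cm³/s

V = (4/3)πr³
dV/dt = dV/dr · dr/dt = 4πr² · 6
At r = 10: dV/dt = 2400π cm³/s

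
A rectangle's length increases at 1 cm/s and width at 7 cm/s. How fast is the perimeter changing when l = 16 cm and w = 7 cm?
16 cm/s

P = 2(l + w)
dP/dt = 2(dl/dt + dw/dt) = 2(1 + 7) = 16 cm/s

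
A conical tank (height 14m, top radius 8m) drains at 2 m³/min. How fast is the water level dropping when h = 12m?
49/(1152π) ≈ 0.01354 m/min

r/h = 8/14, so r = (4/7)h
V = (1/3)πr²h = (1/3)π((4/7)h)²h = (16/147)πh³
dV/dh = (16/49)πh²
dh/dt = (dV/dt)/(dV/dh) = -2/((16/49)π·12²) = -49/(1152π) m/min
The level is dropping at 49/(1152π) ≈ 0.01354 m/min.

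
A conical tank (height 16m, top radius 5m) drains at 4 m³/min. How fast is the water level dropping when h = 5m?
1024/(625π) ≈ 0.5215 m/min

r/h = 5/16, so r = (5/16)h
V = (1/3)πr²h = (1/3)π((5/16)h)²h = (25/768)πh³
dV/dh = (25/256)πh²
dh/dt = (dV/dt)/(dV/dh) = -4/((25/256)π·5²) = -1024/(625π) m/min
The level is dropping at 1024/(625π) ≈ 0.5215 m/min.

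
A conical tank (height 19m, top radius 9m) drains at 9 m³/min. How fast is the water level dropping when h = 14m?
361/(1764π) ≈ 0.06514 m/min

r/h = 9/19, so r = (9/19)h
V = (1/3)πr²h = (1/3)π((9/19)h)²h = (27/361)πh³
dV/dh = (81/361)πh²
dh/dt = (dV/dt)/(dV/dh) = -9/((81/361)π·14²) = -361/(1764π) m/min
The level is dropping at 361/(1764π) ≈ 0.06514 m/min.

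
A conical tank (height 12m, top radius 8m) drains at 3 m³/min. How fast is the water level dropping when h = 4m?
27/(64π) ≈ 0.1343 m/min

r/h = 8/12, so r = (2/3)h
V = (1/3)πr²h = (1/3)π((2/3)h)²h = (4/27)πh³
dV/dh = (4/9)πh²
dh/dt = (dV/dt)/(dV/dh) = -3/((4/9)π·4²) = -27/(64π) m/min
The level is dropping at 27/(64π) ≈ 0.1343 m/min.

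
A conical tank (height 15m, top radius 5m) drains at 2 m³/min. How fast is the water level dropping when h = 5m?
18/(25π) ≈ 0.2292 m/min

r/h = 5/15, so r = (1/3)h
V = (1/3)πr²h = (1/3)π((1/3)h)²h = (1/27)πh³
dV/dh = (1/9)πh²
dh/dt = (dV/dt)/(dV/dh) = -2/((1/9)π·5²) = -18/(25π) m/min
The level is dropping at 18/(25π) ≈ 0.2292 m/min.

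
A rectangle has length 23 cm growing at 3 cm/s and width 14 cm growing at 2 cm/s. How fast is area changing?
88 cm²/s

A = lw
dA/dt = w·dl/dt + l·dw/dt = 14·3 + 23·2 = 88 cm²/s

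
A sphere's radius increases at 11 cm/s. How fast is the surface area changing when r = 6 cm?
528π cm²/s

S = 4πr²
dS/dt = dS/dr · dr/dt = 8πr · 11
At r = 6: dS/dt = 528π cm²/s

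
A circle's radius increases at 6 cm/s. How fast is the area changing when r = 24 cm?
288π cm²/s

A = πr²
dA/dt = 2πr · dr/dt = 2π(24)(6) = 288π cm²/s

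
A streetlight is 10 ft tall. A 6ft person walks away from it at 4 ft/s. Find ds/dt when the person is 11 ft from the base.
6 ft/s

By similar triangles: 10/(x+s) = 6/s
Solving: s = 6x/4
ds/dt = 6/4 · dx/dt = 3/2 · 4 = 6 ft/s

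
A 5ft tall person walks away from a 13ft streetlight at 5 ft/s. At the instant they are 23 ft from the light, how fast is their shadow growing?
25/8 ft/s

By similar triangles: 13/(x+s) = 5/s
Solving: s = 5x/8
ds/dt = 5/8 · dx/dt = 5/8 · 5 = 25/8 ft/s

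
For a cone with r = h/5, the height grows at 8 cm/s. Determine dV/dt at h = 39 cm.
12168π/25 cm³/s

V = (1/3)π(h/5)²h = πh³/75
dV/dt = πh²/25 · 8
At h = 39: dV/dt = 12168π/25 cm³/s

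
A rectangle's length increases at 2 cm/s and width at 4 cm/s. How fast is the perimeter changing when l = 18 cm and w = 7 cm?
12 cm/s

P = 2(l + w)
dP/dt = 2(dl/dt + dw/dt) = 2(2 + 4) = 12 cm/s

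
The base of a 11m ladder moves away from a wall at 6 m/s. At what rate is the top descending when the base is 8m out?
16√57/19 ≈ 6.358 m/s

x² + y² = 11²
2x·dx/dt + 2y·dy/dt = 0
dy/dt = -x/y · dx/dt = -8/√57 · 6 = -16√57/19 m/s
The top is descending at 16√57/19 ≈ 6.358 m/s.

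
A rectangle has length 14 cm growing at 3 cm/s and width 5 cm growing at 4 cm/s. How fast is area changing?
71 cm²/s

A = lw
dA/dt = w·dl/dt + l·dw/dt = 5·3 + 14·4 = 71 cm²/s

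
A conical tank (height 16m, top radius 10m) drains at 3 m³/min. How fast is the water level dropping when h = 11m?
192/(3025π) ≈ 0.0202 m/min

r/h = 10/16, so r = (5/8)h
V = (1/3)πr²h = (1/3)π((5/8)h)²h = (25/192)πh³
dV/dh = (25/64)πh²
dh/dt = (dV/dt)/(dV/dh) = -3/((25/64)π·11²) = -192/(3025π) m/min
The level is dropping at 192/(3025π) ≈ 0.0202 m/min.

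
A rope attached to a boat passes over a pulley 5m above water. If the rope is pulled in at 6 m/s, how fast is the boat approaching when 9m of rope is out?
27√14/14 ≈ 7.216 m/s

rope² = x² + 5²
x = √(9² - 5²) = 2√14
dx/dt = (rope/x) · d(rope)/dt = (9/(2√14)) · (-6) = -27√14/14 m/s
The boat approaches at 27√14/14 ≈ 7.216 m/s.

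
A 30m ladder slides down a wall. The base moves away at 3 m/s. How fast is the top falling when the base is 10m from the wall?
3√2/4 ≈ 1.061 m/s

x² + y² = 30²
2x·dx/dt + 2y·dy/dt = 0
dy/dt = -x/y · dx/dt = -10/(20√2) · 3 = -3√2/4 m/s
The top is descending at 3√2/4 ≈ 1.061 m/s.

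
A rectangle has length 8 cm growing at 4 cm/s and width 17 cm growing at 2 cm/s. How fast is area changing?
84 cm²/s

A = lw
dA/dt = w·dl/dt + l·dw/dt = 17·4 + 8·2 = 84 cm²/s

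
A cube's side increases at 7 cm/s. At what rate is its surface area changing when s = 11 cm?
924 cm²/s

A = 6s²
dA/dt = 12s · ds/dt = 12·11·7 = 924 cm²/s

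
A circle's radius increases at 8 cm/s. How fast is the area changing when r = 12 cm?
192π cm²/s

A = πr²
dA/dt = 2πr · dr/dt = 2π(12)(8) = 192π cm²/s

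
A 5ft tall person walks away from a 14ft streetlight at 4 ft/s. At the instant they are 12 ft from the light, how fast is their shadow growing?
20/9 ft/s

By similar triangles: 14/(x+s) = 5/s
Solving: s = 5x/9
ds/dt = 5/9 · dx/dt = 5/9 · 4 = 20/9 ft/s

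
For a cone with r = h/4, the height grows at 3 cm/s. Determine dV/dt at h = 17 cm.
867π/16 cm³/s

V = (1/3)π(h/4)²h = πh³/48
dV/dt = πh²/16 · 3
At h = 17: dV/dt = 867π/16 cm³/s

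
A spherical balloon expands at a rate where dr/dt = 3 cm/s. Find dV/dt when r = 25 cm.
7500π cm³/s

V = (4/3)πr³
dV/dt = dV/dr · dr/dt = 4πr² · 3
At r = 25: dV/dt = 7500π cm³/s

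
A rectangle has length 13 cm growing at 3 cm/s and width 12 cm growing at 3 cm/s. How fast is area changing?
75 cm²/s

A = lw
dA/dt = w·dl/dt + l·dw/dt = 12·3 + 13·3 = 75 cm²/s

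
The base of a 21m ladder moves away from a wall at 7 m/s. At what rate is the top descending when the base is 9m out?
21√10/20 ≈ 3.32 m/s

x² + y² = 21²
2x·dx/dt + 2y·dy/dt = 0
dy/dt = -x/y · dx/dt = -9/(6√10) · 7 = -21√10/20 m/s
The top is descending at 21√10/20 ≈ 3.32 m/s.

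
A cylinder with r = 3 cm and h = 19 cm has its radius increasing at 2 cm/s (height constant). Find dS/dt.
100π cm²/s

S = 2πrh + 2πr² (lateral + bases)
dS/dt = (2πh + 4πr)·dr/dt = (2π·19 + 4π·3)·2
= 100π cm²/s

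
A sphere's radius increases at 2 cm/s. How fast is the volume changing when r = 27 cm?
5832π cm³/s

V = (4/3)πr³
dV/dt = dV/dr · dr/dt = 4πr² · 2
At r = 27: dV/dt = 5832π cm³/s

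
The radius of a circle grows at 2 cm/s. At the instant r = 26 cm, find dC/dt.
4π cm/s

C = 2πr
dC/dt = 2π · dr/dt = 2π · 2 = 4π cm/s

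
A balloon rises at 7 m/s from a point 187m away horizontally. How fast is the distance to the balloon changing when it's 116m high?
812√1937/9685 ≈ 3.69 m/s

z² = 187² + y²
z = √(187² + 116²) = 5√1937
dz/dt = y/z · dy/dt = 116/(5√1937) · 7 = 812√1937/9685 ≈ 3.69 m/s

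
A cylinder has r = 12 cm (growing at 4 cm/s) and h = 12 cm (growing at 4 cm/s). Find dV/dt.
1728π cm³/s

V = πr²h
dV/dt = 2πrh·dr/dt + πr²·dh/dt
= 2π(12)(12)(4) + π(12)²(4)
= 1728π cm³/s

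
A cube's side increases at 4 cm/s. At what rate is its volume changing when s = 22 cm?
5808 cm³/s

V = s³
dV/dt = 3s² · ds/dt = 3·22²·4 = 5808 cm³/s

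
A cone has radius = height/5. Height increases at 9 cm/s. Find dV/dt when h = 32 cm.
9216π/25 cm³/s

V = (1/3)π(h/5)²h = πh³/75
dV/dt = πh²/25 · 9
At h = 32: dV/dt = 9216π/25 cm³/s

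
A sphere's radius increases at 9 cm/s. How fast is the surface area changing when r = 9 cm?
648π cm²/s

S = 4πr²
dS/dt = dS/dr · dr/dt = 8πr · 9
At r = 9: dS/dt = 648π cm²/s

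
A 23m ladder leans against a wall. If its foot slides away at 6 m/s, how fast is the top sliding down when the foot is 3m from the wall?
9√130/130 ≈ 0.7894 m/s

x² + y² = 23²
2x·dx/dt + 2y·dy/dt = 0
dy/dt = -x/y · dx/dt = -3/(2√130) · 6 = -9√130/130 m/s
The top is descending at 9√130/130 ≈ 0.7894 m/s.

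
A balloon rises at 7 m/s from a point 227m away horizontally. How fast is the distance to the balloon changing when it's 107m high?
749√62978/62978 ≈ 2.985 m/s

z² = 227² + y²
z = √(227² + 107²) = √62978
dz/dt = y/z · dy/dt = 107/√62978 · 7 = 749√62978/62978 ≈ 2.985 m/s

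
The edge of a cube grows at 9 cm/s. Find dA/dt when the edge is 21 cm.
2268 cm²/s

A = 6s²
dA/dt = 12s · ds/dt = 12·21·9 = 2268 cm²/s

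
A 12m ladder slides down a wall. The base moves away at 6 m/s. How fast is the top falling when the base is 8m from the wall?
12√5/5 ≈ 5.367 m/s

x² + y² = 12²
2x·dx/dt + 2y·dy/dt = 0
dy/dt = -x/y · dx/dt = -8/(4√5) · 6 = -12√5/5 m/s
The top is descending at 12√5/5 ≈ 5.367 m/s.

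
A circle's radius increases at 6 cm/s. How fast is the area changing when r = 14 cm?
168π cm²/s

A = πr²
dA/dt = 2πr · dr/dt = 2π(14)(6) = 168π cm²/s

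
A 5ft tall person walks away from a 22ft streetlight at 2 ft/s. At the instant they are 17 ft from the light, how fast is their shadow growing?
10/17 ft/s

By similar triangles: 22/(x+s) = 5/s
Solving: s = 5x/17
ds/dt = 5/17 · dx/dt = 5/17 · 2 = 10/17 ft/s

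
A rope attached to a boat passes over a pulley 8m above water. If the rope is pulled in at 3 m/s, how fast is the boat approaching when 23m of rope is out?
23√465/155 ≈ 3.2 m/s

rope² = x² + 8²
x = √(23² - 8²) = √465
dx/dt = (rope/x) · d(rope)/dt = (23/√465) · (-3) = -23√465/155 m/s
The boat approaches at 23√465/155 ≈ 3.2 m/s.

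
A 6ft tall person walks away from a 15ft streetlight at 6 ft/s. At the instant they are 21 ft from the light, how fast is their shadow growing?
4 ft/s

By similar triangles: 15/(x+s) = 6/s
Solving: s = 6x/9
ds/dt = 6/9 · dx/dt = 2/3 · 6 = 4 ft/s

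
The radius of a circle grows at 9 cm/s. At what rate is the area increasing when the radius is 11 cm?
198π cm²/s

A = πr²
dA/dt = 2πr · dr/dt = 2π(11)(9) = 198π cm²/s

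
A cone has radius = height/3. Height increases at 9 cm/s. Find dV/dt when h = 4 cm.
16π cm³/s

V = (1/3)π(h/3)²h = πh³/27
dV/dt = πh²/9 · 9
At h = 4: dV/dt = 16π cm³/s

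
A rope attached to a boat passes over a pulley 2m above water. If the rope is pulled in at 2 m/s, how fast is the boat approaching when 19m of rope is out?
38√357/357 ≈ 2.011 m/s

rope² = x² + 2²
x = √(19² - 2²) = √357
dx/dt = (rope/x) · d(rope)/dt = (19/√357) · (-2) = -38√357/357 m/s
The boat approaches at 38√357/357 ≈ 2.011 m/s.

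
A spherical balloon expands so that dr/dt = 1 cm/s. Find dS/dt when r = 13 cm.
104π cm²/s

S = 4πr²
dS/dt = dS/dr · dr/dt = 8πr · 1
At r = 13: dS/dt = 104π cm²/s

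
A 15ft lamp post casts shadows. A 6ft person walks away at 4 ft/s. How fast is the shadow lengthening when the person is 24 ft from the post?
8/3 ft/s

By similar triangles: 15/(x+s) = 6/s
Solving: s = 6x/9
ds/dt = 6/9 · dx/dt = 2/3 · 4 = 8/3 ft/s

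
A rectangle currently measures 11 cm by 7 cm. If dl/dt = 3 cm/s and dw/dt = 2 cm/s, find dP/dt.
10 cm/s

P = 2(l + w)
dP/dt = 2(dl/dt + dw/dt) = 2(3 + 2) = 10 cm/s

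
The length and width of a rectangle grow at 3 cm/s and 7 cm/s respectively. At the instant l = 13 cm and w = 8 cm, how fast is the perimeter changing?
20 cm/s

P = 2(l + w)
dP/dt = 2(dl/dt + dw/dt) = 2(3 + 7) = 20 cm/s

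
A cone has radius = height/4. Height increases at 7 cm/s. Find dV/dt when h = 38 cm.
2527π/4 cm³/s

V = (1/3)π(h/4)²h = πh³/48
dV/dt = πh²/16 · 7
At h = 38: dV/dt = 2527π/4 cm³/s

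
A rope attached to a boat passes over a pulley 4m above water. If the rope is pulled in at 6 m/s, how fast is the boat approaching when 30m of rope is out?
90√221/221 ≈ 6.054 m/s

rope² = x² + 4²
x = √(30² - 4²) = 2√221
dx/dt = (rope/x) · d(rope)/dt = (30/(2√221)) · (-6) = -90√221/221 m/s
The boat approaches at 90√221/221 ≈ 6.054 m/s.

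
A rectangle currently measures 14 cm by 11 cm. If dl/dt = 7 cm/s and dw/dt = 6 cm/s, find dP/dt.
26 cm/s

P = 2(l + w)
dP/dt = 2(dl/dt + dw/dt) = 2(7 + 6) = 26 cm/s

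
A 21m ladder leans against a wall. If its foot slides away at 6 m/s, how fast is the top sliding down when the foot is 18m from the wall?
36√13/13 ≈ 9.985 m/s

x² + y² = 21²
2x·dx/dt + 2y·dy/dt = 0
dy/dt = -x/y · dx/dt = -18/(3√13) · 6 = -36√13/13 m/s
The top is descending at 36√13/13 ≈ 9.985 m/s.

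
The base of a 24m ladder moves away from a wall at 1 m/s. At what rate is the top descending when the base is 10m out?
5√119/119 ≈ 0.4583 m/s

x² + y² = 24²
2x·dx/dt + 2y·dy/dt = 0
dy/dt = -x/y · dx/dt = -10/(2√119) · 1 = -5√119/119 m/s
The top is descending at 5√119/119 ≈ 0.4583 m/s.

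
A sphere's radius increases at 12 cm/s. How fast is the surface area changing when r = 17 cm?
1632π cm²/s

S = 4πr²
dS/dt = dS/dr · dr/dt = 8πr · 12
At r = 17: dS/dt = 1632π cm²/s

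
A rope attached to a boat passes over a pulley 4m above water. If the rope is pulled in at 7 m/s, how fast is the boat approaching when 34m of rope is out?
119√285/285 ≈ 7.049 m/s

rope² = x² + 4²
x = √(34² - 4²) = 2√285
dx/dt = (rope/x) · d(rope)/dt = (34/(2√285)) · (-7) = -119√285/285 m/s
The boat approaches at 119√285/285 ≈ 7.049 m/s.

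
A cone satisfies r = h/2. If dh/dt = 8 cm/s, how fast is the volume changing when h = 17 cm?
578π cm³/s

V = (1/3)π(h/2)²h = πh³/12
dV/dt = πh²/4 · 8
At h = 17: dV/dt = 578π cm³/s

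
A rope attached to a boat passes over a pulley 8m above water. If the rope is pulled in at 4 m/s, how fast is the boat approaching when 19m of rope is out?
76√33/99 ≈ 4.41 m/s

rope² = x² + 8²
x = √(19² - 8²) = 3√33
dx/dt = (rope/x) · d(rope)/dt = (19/(3√33)) · (-4) = -76√33/99 m/s
The boat approaches at 76√33/99 ≈ 4.41 m/s.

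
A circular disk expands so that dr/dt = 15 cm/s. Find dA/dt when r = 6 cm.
180π cm²/s

A = πr²
dA/dt = 2πr · dr/dt = 2π(6)(15) = 180π cm²/s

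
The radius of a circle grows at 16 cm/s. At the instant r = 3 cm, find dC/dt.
32π cm/s

C = 2πr
dC/dt = 2π · dr/dt = 2π · 16 = 32π cm/s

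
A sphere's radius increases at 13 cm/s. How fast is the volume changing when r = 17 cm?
15028π cm³/s

V = (4/3)πr³
dV/dt = dV/dr · dr/dt = 4πr² · 13
At r = 17: dV/dt = 15028π cm³/s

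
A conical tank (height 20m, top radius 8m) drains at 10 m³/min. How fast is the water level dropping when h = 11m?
125/(242π) ≈ 0.1644 m/min

r/h = 8/20, so r = (2/5)h
V = (1/3)πr²h = (1/3)π((2/5)h)²h = (4/75)πh³
dV/dh = (4/25)πh²
dh/dt = (dV/dt)/(dV/dh) = -10/((4/25)π·11²) = -125/(242π) m/min
The level is dropping at 125/(242π) ≈ 0.1644 m/min.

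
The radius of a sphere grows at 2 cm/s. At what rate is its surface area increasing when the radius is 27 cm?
432π cm²/s

S = 4πr²
dS/dt = dS/dr · dr/dt = 8πr · 2
At r = 27: dS/dt = 432π cm²/s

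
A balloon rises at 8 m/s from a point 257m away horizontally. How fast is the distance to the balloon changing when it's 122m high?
976√80933/80933 ≈ 3.431 m/s

z² = 257² + y²
z = √(257² + 122²) = √80933
dz/dt = y/z · dy/dt = 122/√80933 · 8 = 976√80933/80933 ≈ 3.431 m/s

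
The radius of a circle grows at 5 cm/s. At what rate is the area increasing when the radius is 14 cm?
140π cm²/s

A = πr²
dA/dt = 2πr · dr/dt = 2π(14)(5) = 140π cm²/s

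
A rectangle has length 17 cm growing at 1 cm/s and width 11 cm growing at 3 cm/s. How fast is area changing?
62 cm²/s

A = lw
dA/dt = w·dl/dt + l·dw/dt = 11·1 + 17·3 = 62 cm²/s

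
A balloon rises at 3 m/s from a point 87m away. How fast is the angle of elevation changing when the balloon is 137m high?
0.00991 rad/s

tan(θ) = y/87
sec²(θ) · dθ/dt = (1/87) · dy/dt
dθ/dt = cos²(θ)/87 · 3 = 87/(87² + 137²) · 3
dθ/dt = 0.00991 rad/s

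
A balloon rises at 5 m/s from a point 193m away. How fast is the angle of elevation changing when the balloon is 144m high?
0.016642 rad/s

tan(θ) = y/193
sec²(θ) · dθ/dt = (1/193) · dy/dt
dθ/dt = cos²(θ)/193 · 5 = 193/(193² + 144²) · 5
dθ/dt = 0.016642 rad/s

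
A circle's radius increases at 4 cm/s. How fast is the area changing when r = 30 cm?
240π cm²/s

A = πr²
dA/dt = 2πr · dr/dt = 2π(30)(4) = 240π cm²/s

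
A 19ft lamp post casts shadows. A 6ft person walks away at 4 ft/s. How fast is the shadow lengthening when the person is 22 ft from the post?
24/13 ft/s

By similar triangles: 19/(x+s) = 6/s
Solving: s = 6x/13
ds/dt = 6/13 · dx/dt = 6/13 · 4 = 24/13 ft/s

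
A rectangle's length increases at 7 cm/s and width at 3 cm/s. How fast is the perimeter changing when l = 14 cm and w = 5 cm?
20 cm/s

P = 2(l + w)
dP/dt = 2(dl/dt + dw/dt) = 2(7 + 3) = 20 cm/s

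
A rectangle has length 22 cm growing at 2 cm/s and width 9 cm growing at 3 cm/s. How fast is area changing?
84 cm²/s

A = lw
dA/dt = w·dl/dt + l·dw/dt = 9·2 + 22·3 = 84 cm²/s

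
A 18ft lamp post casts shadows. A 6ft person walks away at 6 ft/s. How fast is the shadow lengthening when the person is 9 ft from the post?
3 ft/s

By similar triangles: 18/(x+s) = 6/s
Solving: s = 6x/12
ds/dt = 6/12 · dx/dt = 1/2 · 6 = 3 ft/s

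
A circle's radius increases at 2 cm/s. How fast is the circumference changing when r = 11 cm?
4π cm/s

C = 2πr
dC/dt = 2π · dr/dt = 2π · 2 = 4π cm/s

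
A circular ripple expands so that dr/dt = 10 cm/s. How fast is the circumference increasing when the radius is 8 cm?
20π cm/s

C = 2πr
dC/dt = 2π · dr/dt = 2π · 10 = 20π cm/s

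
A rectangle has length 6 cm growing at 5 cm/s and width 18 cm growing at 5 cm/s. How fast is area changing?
120 cm²/s

A = lw
dA/dt = w·dl/dt + l·dw/dt = 18·5 + 6·5 = 120 cm²/s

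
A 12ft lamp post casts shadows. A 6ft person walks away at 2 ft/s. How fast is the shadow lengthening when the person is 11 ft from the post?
2 ft/s

By similar triangles: 12/(x+s) = 6/s
Solving: s = 6x/6
ds/dt = 6/6 · dx/dt = 1 · 2 = 2 ft/s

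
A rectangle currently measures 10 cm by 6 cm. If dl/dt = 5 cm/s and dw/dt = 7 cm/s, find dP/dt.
24 cm/s

P = 2(l + w)
dP/dt = 2(dl/dt + dw/dt) = 2(5 + 7) = 24 cm/s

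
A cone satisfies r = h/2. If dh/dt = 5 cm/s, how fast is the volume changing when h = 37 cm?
6845π/4 cm³/s

V = (1/3)π(h/2)²h = πh³/12
dV/dt = πh²/4 · 5
At h = 37: dV/dt = 6845π/4 cm³/s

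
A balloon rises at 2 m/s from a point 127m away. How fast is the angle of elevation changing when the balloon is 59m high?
0.012953 rad/s

tan(θ) = y/127
sec²(θ) · dθ/dt = (1/127) · dy/dt
dθ/dt = cos²(θ)/127 · 2 = 127/(127² + 59²) · 2
dθ/dt = 0.012953 rad/s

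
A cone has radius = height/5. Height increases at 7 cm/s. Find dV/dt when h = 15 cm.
63π cm³/s

V = (1/3)π(h/5)²h = πh³/75
dV/dt = πh²/25 · 7
At h = 15: dV/dt = 63π cm³/s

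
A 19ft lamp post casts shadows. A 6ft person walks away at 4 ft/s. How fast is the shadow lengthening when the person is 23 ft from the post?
24/13 ft/s

By similar triangles: 19/(x+s) = 6/s
Solving: s = 6x/13
ds/dt = 6/13 · dx/dt = 6/13 · 4 = 24/13 ft/s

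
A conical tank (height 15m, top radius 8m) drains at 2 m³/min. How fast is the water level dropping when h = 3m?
25/(32π) ≈ 0.2487 m/min

r/h = 8/15, so r = (8/15)h
V = (1/3)πr²h = (1/3)π((8/15)h)²h = (64/675)πh³
dV/dh = (64/225)πh²
dh/dt = (dV/dt)/(dV/dh) = -2/((64/225)π·3²) = -25/(32π) m/min
The level is dropping at 25/(32π) ≈ 0.2487 m/min.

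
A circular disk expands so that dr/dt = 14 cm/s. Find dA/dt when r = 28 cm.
784π cm²/s

A = πr²
dA/dt = 2πr · dr/dt = 2π(28)(14) = 784π cm²/s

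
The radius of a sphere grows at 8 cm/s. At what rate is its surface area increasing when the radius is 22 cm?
1408π cm²/s

S = 4πr²
dS/dt = dS/dr · dr/dt = 8πr · 8
At r = 22: dS/dt = 1408π cm²/s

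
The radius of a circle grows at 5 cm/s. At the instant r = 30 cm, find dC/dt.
10π cm/s

C = 2πr
dC/dt = 2π · dr/dt = 2π · 5 = 10π cm/s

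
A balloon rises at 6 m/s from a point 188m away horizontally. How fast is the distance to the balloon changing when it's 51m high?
306√37945/37945 ≈ 1.571 m/s

z² = 188² + y²
z = √(188² + 51²) = √37945
dz/dt = y/z · dy/dt = 51/√37945 · 6 = 306√37945/37945 ≈ 1.571 m/s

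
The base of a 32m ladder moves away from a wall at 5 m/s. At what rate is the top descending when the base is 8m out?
√15/3 ≈ 1.291 m/s

x² + y² = 32²
2x·dx/dt + 2y·dy/dt = 0
dy/dt = -x/y · dx/dt = -8/(8√15) · 5 = -√15/3 m/s
The top is descending at √15/3 ≈ 1.291 m/s.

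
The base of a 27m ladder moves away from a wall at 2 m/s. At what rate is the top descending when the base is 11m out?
11√38/76 ≈ 0.8922 m/s

x² + y² = 27²
2x·dx/dt + 2y·dy/dt = 0
dy/dt = -x/y · dx/dt = -11/(4√38) · 2 = -11√38/76 m/s
The top is descending at 11√38/76 ≈ 0.8922 m/s.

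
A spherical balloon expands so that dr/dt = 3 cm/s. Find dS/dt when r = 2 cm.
48π cm²/s

S = 4πr²
dS/dt = dS/dr · dr/dt = 8πr · 3
At r = 2: dS/dt = 48π cm²/s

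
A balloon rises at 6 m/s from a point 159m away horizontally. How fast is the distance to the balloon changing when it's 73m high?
219√30610/15305 ≈ 2.503 m/s

z² = 159² + y²
z = √(159² + 73²) = √30610
dz/dt = y/z · dy/dt = 73/√30610 · 6 = 219√30610/15305 ≈ 2.503 m/s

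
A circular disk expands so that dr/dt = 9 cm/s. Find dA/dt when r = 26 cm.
468π cm²/s

A = πr²
dA/dt = 2πr · dr/dt = 2π(26)(9) = 468π cm²/s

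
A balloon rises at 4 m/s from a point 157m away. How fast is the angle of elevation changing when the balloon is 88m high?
0.019387 rad/s

tan(θ) = y/157
sec²(θ) · dθ/dt = (1/157) · dy/dt
dθ/dt = cos²(θ)/157 · 4 = 157/(157² + 88²) · 4
dθ/dt = 0.019387 rad/s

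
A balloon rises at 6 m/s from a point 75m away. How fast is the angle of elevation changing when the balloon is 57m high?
0.05071 rad/s

tan(θ) = y/75
sec²(θ) · dθ/dt = (1/75) · dy/dt
dθ/dt = cos²(θ)/75 · 6 = 75/(75² + 57²) · 6
dθ/dt = 0.05071 rad/s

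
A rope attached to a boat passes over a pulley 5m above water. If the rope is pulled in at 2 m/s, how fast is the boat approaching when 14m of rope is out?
28√19/57 ≈ 2.141 m/s

rope² = x² + 5²
x = √(14² - 5²) = 3√19
dx/dt = (rope/x) · d(rope)/dt = (14/(3√19)) · (-2) = -28√19/57 m/s
The boat approaches at 28√19/57 ≈ 2.141 m/s.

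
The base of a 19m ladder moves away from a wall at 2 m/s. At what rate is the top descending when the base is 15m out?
15√34/34 ≈ 2.572 m/s

x² + y² = 19²
2x·dx/dt + 2y·dy/dt = 0
dy/dt = -x/y · dx/dt = -15/(2√34) · 2 = -15√34/34 m/s
The top is descending at 15√34/34 ≈ 2.572 m/s.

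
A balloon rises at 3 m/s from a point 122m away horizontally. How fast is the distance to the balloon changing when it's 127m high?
381√31013/31013 ≈ 2.163 m/s

z² = 122² + y²
z = √(122² + 127²) = √31013
dz/dt = y/z · dy/dt = 127/√31013 · 3 = 381√31013/31013 ≈ 2.163 m/s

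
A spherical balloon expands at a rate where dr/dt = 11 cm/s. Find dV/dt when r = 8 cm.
2816π cm³/s

V = (4/3)πr³
dV/dt = dV/dr · dr/dt = 4πr² · 11
At r = 8: dV/dt = 2816π cm³/s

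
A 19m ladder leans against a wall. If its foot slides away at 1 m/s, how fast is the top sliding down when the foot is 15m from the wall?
15√34/68 ≈ 1.286 m/s

x² + y² = 19²
2x·dx/dt + 2y·dy/dt = 0
dy/dt = -x/y · dx/dt = -15/(2√34) · 1 = -15√34/68 m/s
The top is descending at 15√34/68 ≈ 1.286 m/s.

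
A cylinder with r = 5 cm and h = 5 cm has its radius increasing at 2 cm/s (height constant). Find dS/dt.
60π cm²/s

S = 2πrh + 2πr² (lateral + bases)
dS/dt = (2πh + 4πr)·dr/dt = (2π·5 + 4π·5)·2
= 60π cm²/s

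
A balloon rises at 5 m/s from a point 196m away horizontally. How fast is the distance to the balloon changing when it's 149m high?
745√60617/60617 ≈ 3.026 m/s

z² = 196² + y²
z = √(196² + 149²) = √60617
dz/dt = y/z · dy/dt = 149/√60617 · 5 = 745√60617/60617 ≈ 3.026 m/s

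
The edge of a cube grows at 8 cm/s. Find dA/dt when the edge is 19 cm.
1824 cm²/s

A = 6s²
dA/dt = 12s · ds/dt = 12·19·8 = 1824 cm²/s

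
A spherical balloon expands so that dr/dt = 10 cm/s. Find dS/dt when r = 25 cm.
2000π cm²/s

S = 4πr²
dS/dt = dS/dr · dr/dt = 8πr · 10
At r = 25: dS/dt = 2000π cm²/s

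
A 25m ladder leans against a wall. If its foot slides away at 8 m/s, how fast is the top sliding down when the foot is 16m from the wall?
128√41/123 ≈ 6.663 m/s

x² + y² = 25²
2x·dx/dt + 2y·dy/dt = 0
dy/dt = -x/y · dx/dt = -16/(3√41) · 8 = -128√41/123 m/s
The top is descending at 128√41/123 ≈ 6.663 m/s.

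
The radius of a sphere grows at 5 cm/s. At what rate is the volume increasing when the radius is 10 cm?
2000π cm³/s

V = (4/3)πr³
dV/dt = dV/dr · dr/dt = 4πr² · 5
At r = 10: dV/dt = 2000π cm³/s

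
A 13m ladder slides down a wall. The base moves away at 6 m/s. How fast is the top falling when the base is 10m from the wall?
20√69/23 ≈ 7.223 m/s

x² + y² = 13²
2x·dx/dt + 2y·dy/dt = 0
dy/dt = -x/y · dx/dt = -10/√69 · 6 = -20√69/23 m/s
The top is descending at 20√69/23 ≈ 7.223 m/s.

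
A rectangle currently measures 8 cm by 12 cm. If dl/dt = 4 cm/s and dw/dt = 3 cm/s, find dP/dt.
14 cm/s

P = 2(l + w)
dP/dt = 2(dl/dt + dw/dt) = 2(4 + 3) = 14 cm/s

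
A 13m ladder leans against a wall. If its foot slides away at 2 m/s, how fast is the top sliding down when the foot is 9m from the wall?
9√22/22 ≈ 1.919 m/s

x² + y² = 13²
2x·dx/dt + 2y·dy/dt = 0
dy/dt = -x/y · dx/dt = -9/(2√22) · 2 = -9√22/22 m/s
The top is descending at 9√22/22 ≈ 1.919 m/s.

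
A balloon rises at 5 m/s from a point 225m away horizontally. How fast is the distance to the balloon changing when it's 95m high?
95√2386/2386 ≈ 1.945 m/s

z² = 225² + y²
z = √(225² + 95²) = 5√2386
dz/dt = y/z · dy/dt = 95/(5√2386) · 5 = 95√2386/2386 ≈ 1.945 m/s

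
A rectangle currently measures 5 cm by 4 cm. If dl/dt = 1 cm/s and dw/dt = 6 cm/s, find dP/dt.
14 cm/s

P = 2(l + w)
dP/dt = 2(dl/dt + dw/dt) = 2(1 + 6) = 14 cm/s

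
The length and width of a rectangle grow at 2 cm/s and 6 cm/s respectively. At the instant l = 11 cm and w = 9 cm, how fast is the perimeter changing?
16 cm/s

P = 2(l + w)
dP/dt = 2(dl/dt + dw/dt) = 2(2 + 6) = 16 cm/s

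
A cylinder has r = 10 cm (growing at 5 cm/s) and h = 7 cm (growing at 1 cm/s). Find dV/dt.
800π cm³/s

V = πr²h
dV/dt = 2πrh·dr/dt + πr²·dh/dt
= 2π(10)(7)(5) + π(10)²(1)
= 800π cm³/s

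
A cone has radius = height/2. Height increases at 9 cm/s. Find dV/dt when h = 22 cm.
1089π cm³/s

V = (1/3)π(h/2)²h = πh³/12
dV/dt = πh²/4 · 9
At h = 22: dV/dt = 1089π cm³/s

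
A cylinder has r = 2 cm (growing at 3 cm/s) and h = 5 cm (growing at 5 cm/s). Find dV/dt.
80π cm³/s

V = πr²h
dV/dt = 2πrh·dr/dt + πr²·dh/dt
= 2π(2)(5)(3) + π(2)²(5)
= 80π cm³/s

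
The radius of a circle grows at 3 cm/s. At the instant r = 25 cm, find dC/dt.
6π cm/s

C = 2πr
dC/dt = 2π · dr/dt = 2π · 3 = 6π cm/s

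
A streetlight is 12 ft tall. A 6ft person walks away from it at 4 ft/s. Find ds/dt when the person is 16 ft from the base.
4 ft/s

By similar triangles: 12/(x+s) = 6/s
Solving: s = 6x/6
ds/dt = 6/6 · dx/dt = 1 · 4 = 4 ft/s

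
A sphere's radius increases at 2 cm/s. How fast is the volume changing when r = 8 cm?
512π cm³/s

V = (4/3)πr³
dV/dt = dV/dr · dr/dt = 4πr² · 2
At r = 8: dV/dt = 512π cm³/s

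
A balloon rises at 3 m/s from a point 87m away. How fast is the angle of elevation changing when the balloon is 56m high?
0.024381 rad/s

tan(θ) = y/87
sec²(θ) · dθ/dt = (1/87) · dy/dt
dθ/dt = cos²(θ)/87 · 3 = 87/(87² + 56²) · 3
dθ/dt = 0.024381 rad/s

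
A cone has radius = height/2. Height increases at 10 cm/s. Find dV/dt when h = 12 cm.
360π cm³/s

V = (1/3)π(h/2)²h = πh³/12
dV/dt = πh²/4 · 10
At h = 12: dV/dt = 360π cm³/s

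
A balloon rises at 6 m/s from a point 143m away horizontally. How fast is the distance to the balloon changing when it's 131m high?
393√37610/18805 ≈ 4.053 m/s

z² = 143² + y²
z = √(143² + 131²) = √37610
dz/dt = y/z · dy/dt = 131/√37610 · 6 = 393√37610/18805 ≈ 4.053 m/s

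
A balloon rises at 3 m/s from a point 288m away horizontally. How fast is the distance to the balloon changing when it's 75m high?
75√9841/9841 ≈ 0.756 m/s

z² = 288² + y²
z = √(288² + 75²) = 3√9841
dz/dt = y/z · dy/dt = 75/(3√9841) · 3 = 75√9841/9841 ≈ 0.756 m/s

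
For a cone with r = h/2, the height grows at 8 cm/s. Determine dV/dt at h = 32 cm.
2048π cm³/s

V = (1/3)π(h/2)²h = πh³/12
dV/dt = πh²/4 · 8
At h = 32: dV/dt = 2048π cm³/s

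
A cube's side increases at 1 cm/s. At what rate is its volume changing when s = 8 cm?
192 cm³/s

V = s³
dV/dt = 3s² · ds/dt = 3·8²·1 = 192 cm³/s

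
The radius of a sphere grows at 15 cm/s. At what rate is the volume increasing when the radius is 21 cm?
26460π cm³/s

V = (4/3)πr³
dV/dt = dV/dr · dr/dt = 4πr² · 15
At r = 21: dV/dt = 26460π cm³/s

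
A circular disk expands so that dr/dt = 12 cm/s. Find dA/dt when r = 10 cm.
240π cm²/s

A = πr²
dA/dt = 2πr · dr/dt = 2π(10)(12) = 240π cm²/s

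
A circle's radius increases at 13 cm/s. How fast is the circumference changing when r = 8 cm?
26π cm/s

C = 2πr
dC/dt = 2π · dr/dt = 2π · 13 = 26π cm/s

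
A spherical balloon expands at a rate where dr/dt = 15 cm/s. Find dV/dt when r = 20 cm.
24000π cm³/s

V = (4/3)πr³
dV/dt = dV/dr · dr/dt = 4πr² · 15
At r = 20: dV/dt = 24000π cm³/s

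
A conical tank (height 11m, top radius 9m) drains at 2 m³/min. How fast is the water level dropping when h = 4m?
121/(648π) ≈ 0.05944 m/min

r/h = 9/11, so r = (9/11)h
V = (1/3)πr²h = (1/3)π((9/11)h)²h = (27/121)πh³
dV/dh = (81/121)πh²
dh/dt = (dV/dt)/(dV/dh) = -2/((81/121)π·4²) = -121/(648π) m/min
The level is dropping at 121/(648π) ≈ 0.05944 m/min.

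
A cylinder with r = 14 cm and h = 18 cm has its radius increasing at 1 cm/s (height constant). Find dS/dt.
92π cm²/s

S = 2πrh + 2πr² (lateral + bases)
dS/dt = (2πh + 4πr)·dr/dt = (2π·18 + 4π·14)·1
= 92π cm²/s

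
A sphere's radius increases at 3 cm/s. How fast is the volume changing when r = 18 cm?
3888π cm³/s

V = (4/3)πr³
dV/dt = dV/dr · dr/dt = 4πr² · 3
At r = 18: dV/dt = 3888π cm³/s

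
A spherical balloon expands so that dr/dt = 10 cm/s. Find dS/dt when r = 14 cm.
1120π cm²/s

S = 4πr²
dS/dt = dS/dr · dr/dt = 8πr · 10
At r = 14: dS/dt = 1120π cm²/s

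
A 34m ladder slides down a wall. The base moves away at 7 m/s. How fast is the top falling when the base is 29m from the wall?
29√35/15 ≈ 11.44 m/s

x² + y² = 34²
2x·dx/dt + 2y·dy/dt = 0
dy/dt = -x/y · dx/dt = -29/(3√35) · 7 = -29√35/15 m/s
The top is descending at 29√35/15 ≈ 11.44 m/s.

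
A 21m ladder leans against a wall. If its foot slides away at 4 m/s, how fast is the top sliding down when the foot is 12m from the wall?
16√33/33 ≈ 2.785 m/s

x² + y² = 21²
2x·dx/dt + 2y·dy/dt = 0
dy/dt = -x/y · dx/dt = -12/(3√33) · 4 = -16√33/33 m/s
The top is descending at 16√33/33 ≈ 2.785 m/s.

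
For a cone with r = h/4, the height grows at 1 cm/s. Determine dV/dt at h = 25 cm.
625π/16 cm³/s

V = (1/3)π(h/4)²h = πh³/48
dV/dt = πh²/16 · 1
At h = 25: dV/dt = 625π/16 cm³/s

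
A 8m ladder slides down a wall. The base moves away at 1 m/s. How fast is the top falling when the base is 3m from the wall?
3√55/55 ≈ 0.4045 m/s

x² + y² = 8²
2x·dx/dt + 2y·dy/dt = 0
dy/dt = -x/y · dx/dt = -3/√55 · 1 = -3√55/55 m/s
The top is descending at 3√55/55 ≈ 0.4045 m/s.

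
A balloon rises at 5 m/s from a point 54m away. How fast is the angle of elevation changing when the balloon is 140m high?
0.011991 rad/s

tan(θ) = y/54
sec²(θ) · dθ/dt = (1/54) · dy/dt
dθ/dt = cos²(θ)/54 · 5 = 54/(54² + 140²) · 5
dθ/dt = 0.011991 rad/s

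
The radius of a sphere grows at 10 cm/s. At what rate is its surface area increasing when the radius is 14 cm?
1120π cm²/s

S = 4πr²
dS/dt = dS/dr · dr/dt = 8πr · 10
At r = 14: dS/dt = 1120π cm²/s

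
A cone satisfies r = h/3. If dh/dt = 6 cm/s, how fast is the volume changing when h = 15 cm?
150π cm³/s

V = (1/3)π(h/3)²h = πh³/27
dV/dt = πh²/9 · 6
At h = 15: dV/dt = 150π cm³/s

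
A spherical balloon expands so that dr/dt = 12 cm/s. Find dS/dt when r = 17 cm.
1632π cm²/s

S = 4πr²
dS/dt = dS/dr · dr/dt = 8πr · 12
At r = 17: dS/dt = 1632π cm²/s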